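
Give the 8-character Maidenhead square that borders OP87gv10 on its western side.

OP87gv00

Longitude extended square 1; −1 → 0.
The latitude characters are unchanged.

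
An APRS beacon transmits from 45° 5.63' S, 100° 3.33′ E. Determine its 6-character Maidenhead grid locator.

OE04av

Add 180° to longitude and 90° to latitude: 280.0555, 44.9062.
Field: lon ⌊280.0555/20⌋ = 14 → O; lat ⌊44.9062/10⌋ = 4 → E.
Square: lon ⌊0.0555/2⌋ = 0; lat ⌊4.9062/1⌋ = 4.
Subsquare: lon ⌊0.0555/0.0833333⌋ = 0 → a; lat ⌊0.9062/0.0416667⌋ = 21 → v.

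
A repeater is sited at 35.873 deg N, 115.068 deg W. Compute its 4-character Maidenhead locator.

DM25

Add 180° to longitude and 90° to latitude: 64.93, 125.87.
Field: 64.93/20 → 3 → D, 125.87/10 → 12 → M; chars DM.
Square: 4.93/2 → 2, 5.87/1 → 5; chars 25.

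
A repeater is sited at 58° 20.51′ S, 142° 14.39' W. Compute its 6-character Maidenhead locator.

Shift to the Maidenhead origin (180°W, 90°S): lon 37.7602, lat 31.6582.
Field (20°×10°, letters A–R): lon ⌊37.7602/20⌋ = 1 → B; lat ⌊31.6582/10⌋ = 3 → D.
Square (2°×1°, digits 0–9): lon ⌊17.7602/2⌋ = 8; lat ⌊1.6582/1⌋ = 1.
Subsquare (5′×2.5′, letters a–x): lon ⌊1.7602/0.0833333⌋ = 21 → v; lat ⌊0.6582/0.0416667⌋ = 15 → p.

BD81vp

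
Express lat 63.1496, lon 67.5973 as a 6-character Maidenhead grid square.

MP33td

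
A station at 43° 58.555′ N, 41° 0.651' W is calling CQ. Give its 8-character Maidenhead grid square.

GN93lx84

Add 180° to longitude and 90° to latitude: 138.98915, 133.97592.
Field: lon ⌊138.98915/20⌋ = 6 → G; lat ⌊133.97592/10⌋ = 13 → N.
Square: lon ⌊18.98915/2⌋ = 9; lat ⌊3.97592/1⌋ = 3.
Subsquare: lon ⌊0.98915/0.0833333⌋ = 11 → l; lat ⌊0.97592/0.0416667⌋ = 23 → x.
Extended square: lon ⌊0.07248/0.00833333⌋ = 8; lat ⌊0.01758/0.00416667⌋ = 4.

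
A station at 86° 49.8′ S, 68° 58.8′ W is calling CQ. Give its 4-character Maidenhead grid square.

FA53

Shift to the Maidenhead origin (180°W, 90°S): lon 111.02, lat 3.17.
Field: lon ⌊111.02/20⌋ = 5 → F; lat ⌊3.17/10⌋ = 0 → A.
Square: lon ⌊11.02/2⌋ = 5; lat ⌊3.17/1⌋ = 3.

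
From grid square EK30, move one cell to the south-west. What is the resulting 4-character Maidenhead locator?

Longitude square 3; −1 → 2.
Latitude square 0; −1 → -1, wraps to 9, carry into field.
Latitude field K = 10; −1 → 9 = J.

EJ29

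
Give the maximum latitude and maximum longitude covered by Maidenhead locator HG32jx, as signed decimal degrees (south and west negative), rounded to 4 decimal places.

-27.0000, -33.1667

Field H=7, G=6: +7·20° lon, +6·10° lat → SW at lon -40°, lat -30°.
Square 3, 2: +3·2° lon, +2·1° lat → SW at lon -34°, lat -28°.
Subsquare j=9, x=23: +9·0.0833333° lon, +23·0.0416667° lat → SW at lon -33.25°, lat -27.0417°.
Cell spans 0.0833333° lon × 0.0416667° lat. NE corner is SW corner plus one full cell.
latitude -27.0000, longitude -33.1667.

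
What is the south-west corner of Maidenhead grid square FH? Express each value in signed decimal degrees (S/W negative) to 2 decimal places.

-20.00, -80.00

Field F=5, H=7: +5·20° lon, +7·10° lat → SW at lon -80°, lat -20°.
latitude -20.00, longitude -80.00.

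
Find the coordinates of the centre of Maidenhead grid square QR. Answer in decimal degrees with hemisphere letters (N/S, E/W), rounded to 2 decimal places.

Field Q=16, R=17: +16·20° lon, +17·10° lat → SW at lon 140°, lat 80°.
Cell spans 20° lon × 10° lat. Centre is SW corner plus half of each.
latitude 85.00° N, longitude 150.00° E.

85.00° N, 150.00° E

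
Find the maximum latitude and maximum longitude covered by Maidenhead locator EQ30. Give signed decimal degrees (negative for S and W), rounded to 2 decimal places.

Field E=4, Q=16: +4·20° lon, +16·10° lat → SW at lon -100°, lat 70°.
Square 3, 0: +3·2° lon, +0·1° lat → SW at lon -94°, lat 70°.
Cell spans 2° lon × 1° lat. NE corner is SW corner plus one full cell.
latitude 71.00, longitude -92.00.

71.00, -92.00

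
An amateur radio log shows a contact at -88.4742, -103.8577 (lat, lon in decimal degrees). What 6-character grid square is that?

DA81bm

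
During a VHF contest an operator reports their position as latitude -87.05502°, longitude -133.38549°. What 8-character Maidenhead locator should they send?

CA32hw36

Offset from 180°W / 90°S: lon 46.61451°, lat 2.94498°.
Field (20°×10°, letters A–R): 46.61451/20 → 2 → C, 2.94498/10 → 0 → A; chars CA.
Square (2°×1°, digits 0–9): 6.61451/2 → 3, 2.94498/1 → 2; chars 32.
Subsquare (5′×2.5′, letters a–x): 0.61451/0.0833333 → 7 → h, 0.94498/0.0416667 → 22 → w; chars hw.
Extended square (30″×15″, digits 0–9): 0.03118/0.00833333 → 3, 0.02831/0.00416667 → 6; chars 36.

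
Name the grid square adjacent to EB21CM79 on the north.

EB21cn70

Latitude extended square 9; +1 → 10, wraps to 0, carry into subsquare.
Latitude subsquare m = 12; +1 → 13 = n.
The longitude characters are unchanged.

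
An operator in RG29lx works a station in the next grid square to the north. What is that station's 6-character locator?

Latitude subsquare x = 23; +1 → 24, wraps to 0 = a, carry into square.
Latitude square 9; +1 → 10, wraps to 0, carry into field.
Latitude field G = 6; +1 → 7 = H.
The longitude characters are unchanged.

RH20la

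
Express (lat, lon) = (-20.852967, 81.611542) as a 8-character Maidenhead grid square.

NG09td35

Add 180° to longitude and 90° to latitude: 261.61154, 69.14703.
Field: 261.61154/20 → 13 → N, 69.14703/10 → 6 → G; chars NG.
Square: 1.61154/2 → 0, 9.14703/1 → 9; chars 09.
Subsquare: 1.61154/0.0833333 → 19 → t, 0.14703/0.0416667 → 3 → d; chars td.
Extended square: 0.02821/0.00833333 → 3, 0.02203/0.00416667 → 5; chars 35.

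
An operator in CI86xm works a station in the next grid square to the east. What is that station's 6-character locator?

CI96am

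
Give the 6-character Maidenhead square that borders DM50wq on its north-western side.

DM50vr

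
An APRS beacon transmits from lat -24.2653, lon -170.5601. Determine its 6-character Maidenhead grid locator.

AG45rr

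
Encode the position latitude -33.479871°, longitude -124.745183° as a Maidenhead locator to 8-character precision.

Offset from 180°W / 90°S: lon 55.25482°, lat 56.52013°.
Field: lon ⌊55.25482/20⌋ = 2 → C; lat ⌊56.52013/10⌋ = 5 → F.
Square: lon ⌊15.25482/2⌋ = 7; lat ⌊6.52013/1⌋ = 6.
Subsquare: lon ⌊1.25482/0.0833333⌋ = 15 → p; lat ⌊0.52013/0.0416667⌋ = 12 → m.
Extended square: lon ⌊0.00482/0.00833333⌋ = 0; lat ⌊0.02013/0.00416667⌋ = 4.

CF76pm04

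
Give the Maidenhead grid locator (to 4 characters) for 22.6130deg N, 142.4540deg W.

BL82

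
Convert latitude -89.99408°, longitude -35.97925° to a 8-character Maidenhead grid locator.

Add 180° to longitude and 90° to latitude: 144.02075, 0.00592.
Field: lon ⌊144.02075/20⌋ = 7 → H; lat ⌊0.00592/10⌋ = 0 → A.
Square: lon ⌊4.02075/2⌋ = 2; lat ⌊0.00592/1⌋ = 0.
Subsquare: lon ⌊0.02075/0.0833333⌋ = 0 → a; lat ⌊0.00592/0.0416667⌋ = 0 → a.
Extended square: lon ⌊0.02075/0.00833333⌋ = 2; lat ⌊0.00592/0.00416667⌋ = 1.

HA20aa21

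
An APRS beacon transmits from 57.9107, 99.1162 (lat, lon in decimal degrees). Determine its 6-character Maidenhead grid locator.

Offset from 180°W / 90°S: lon 279.1162°, lat 147.9107°.
Field: 279.1162/20 → 13 → N, 147.9107/10 → 14 → O; chars NO.
Square: 19.1162/2 → 9, 7.9107/1 → 7; chars 97.
Subsquare: 1.1162/0.0833333 → 13 → n, 0.9107/0.0416667 → 21 → v; chars nv.

NO97nv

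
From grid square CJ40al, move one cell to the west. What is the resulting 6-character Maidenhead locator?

Longitude subsquare a = 0; −1 → -1, wraps to 23 = x, carry into square.
Longitude square 4; −1 → 3.
The latitude characters are unchanged.

CJ30xl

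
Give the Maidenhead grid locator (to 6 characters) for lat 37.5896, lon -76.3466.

FM17to

Add 180° to longitude and 90° to latitude: 103.6534, 127.5896.
Field: lon ⌊103.6534/20⌋ = 5 → F; lat ⌊127.5896/10⌋ = 12 → M.
Square: lon ⌊3.6534/2⌋ = 1; lat ⌊7.5896/1⌋ = 7.
Subsquare: lon ⌊1.6534/0.0833333⌋ = 19 → t; lat ⌊0.5896/0.0416667⌋ = 14 → o.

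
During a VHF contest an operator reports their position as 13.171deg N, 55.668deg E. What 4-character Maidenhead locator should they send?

LK73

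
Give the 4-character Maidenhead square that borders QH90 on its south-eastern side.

Longitude square 9; +1 → 10, wraps to 0, carry into field.
Longitude field Q = 16; +1 → 17 = R.
Latitude square 0; −1 → -1, wraps to 9, carry into field.
Latitude field H = 7; −1 → 6 = G.

RG09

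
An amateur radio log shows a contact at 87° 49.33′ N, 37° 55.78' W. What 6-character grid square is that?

Offset from 180°W / 90°S: lon 142.0703°, lat 177.8222°.
Field: lon ⌊142.0703/20⌋ = 7 → H; lat ⌊177.8222/10⌋ = 17 → R.
Square: lon ⌊2.0703/2⌋ = 1; lat ⌊7.8222/1⌋ = 7.
Subsquare: lon ⌊0.0703/0.0833333⌋ = 0 → a; lat ⌊0.8222/0.0416667⌋ = 19 → t.

HR17at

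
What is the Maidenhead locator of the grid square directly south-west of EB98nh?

EB98mg

Longitude subsquare n = 13; −1 → 12 = m.
Latitude subsquare h = 7; −1 → 6 = g.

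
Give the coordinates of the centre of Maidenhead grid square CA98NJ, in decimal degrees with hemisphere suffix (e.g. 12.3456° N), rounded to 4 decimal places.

81.6042° S, 120.8750° W

Field C=2, A=0: +2·20° lon, +0·10° lat → SW at lon -140°, lat -90°.
Square 9, 8: +9·2° lon, +8·1° lat → SW at lon -122°, lat -82°.
Subsquare n=13, j=9: +13·0.0833333° lon, +9·0.0416667° lat → SW at lon -120.917°, lat -81.625°.
Cell spans 0.0833333° lon × 0.0416667° lat. Centre is SW corner plus half of each.
latitude 81.6042° S, longitude 120.8750° W.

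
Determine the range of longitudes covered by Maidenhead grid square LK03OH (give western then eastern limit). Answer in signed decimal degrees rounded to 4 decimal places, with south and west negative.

41.1667, 41.2500

Field L=11, K=10: +11·20° lon, +10·10° lat → SW at lon 40°, lat 10°.
Square 0, 3: +0·2° lon, +3·1° lat → SW at lon 40°, lat 13°.
Subsquare o=14, h=7: +14·0.0833333° lon, +7·0.0416667° lat → SW at lon 41.1667°, lat 13.2917°.
Cell spans 0.0833333° lon × 0.0416667° lat.
west 41.1667, east 41.2500.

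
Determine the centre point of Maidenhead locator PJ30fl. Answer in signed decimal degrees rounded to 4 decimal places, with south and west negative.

Field P=15, J=9: +15·20° lon, +9·10° lat → SW at lon 120°, lat 0°.
Square 3, 0: +3·2° lon, +0·1° lat → SW at lon 126°, lat 0°.
Subsquare f=5, l=11: +5·0.0833333° lon, +11·0.0416667° lat → SW at lon 126.417°, lat 0.458333°.
Cell spans 0.0833333° lon × 0.0416667° lat. Centre is SW corner plus half of each.
latitude 0.4792, longitude 126.4583.

0.4792, 126.4583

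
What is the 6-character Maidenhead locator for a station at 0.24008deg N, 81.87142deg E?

NJ00wf

Offset from 180°W / 90°S: lon 261.8714°, lat 90.2401°.
Field: 261.8714/20 → 13 → N, 90.2401/10 → 9 → J; chars NJ.
Square: 1.8714/2 → 0, 0.2401/1 → 0; chars 00.
Subsquare: 1.8714/0.0833333 → 22 → w, 0.2401/0.0416667 → 5 → f; chars wf.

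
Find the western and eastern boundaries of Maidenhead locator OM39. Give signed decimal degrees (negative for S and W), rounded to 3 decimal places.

106.000, 108.000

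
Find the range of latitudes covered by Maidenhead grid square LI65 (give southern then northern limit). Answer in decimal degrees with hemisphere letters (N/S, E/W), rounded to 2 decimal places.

5.00° S, 4.00° S

Field L=11, I=8: +11·20° lon, +8·10° lat → SW at lon 40°, lat -10°.
Square 6, 5: +6·2° lon, +5·1° lat → SW at lon 52°, lat -5°.
Cell spans 2° lon × 1° lat.
south 5.00° S, north 4.00° S.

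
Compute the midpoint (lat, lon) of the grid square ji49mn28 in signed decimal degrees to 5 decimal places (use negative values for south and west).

Field J=9, I=8: +9·20° lon, +8·10° lat → SW at lon 0°, lat -10°.
Square 4, 9: +4·2° lon, +9·1° lat → SW at lon 8°, lat -1°.
Subsquare m=12, n=13: +12·0.0833333° lon, +13·0.0416667° lat → SW at lon 9°, lat -0.458333°.
Extended square 2, 8: +2·0.00833333° lon, +8·0.00416667° lat → SW at lon 9.01667°, lat -0.425°.
Cell spans 0.00833333° lon × 0.00416667° lat. Centre is SW corner plus half of each.
latitude -0.42292, longitude 9.02083.

-0.42292, 9.02083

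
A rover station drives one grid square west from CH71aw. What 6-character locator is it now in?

Longitude subsquare a = 0; −1 → -1, wraps to 23 = x, carry into square.
Longitude square 7; −1 → 6.
The latitude characters are unchanged.

CH61xw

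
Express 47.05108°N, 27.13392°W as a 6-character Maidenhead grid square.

HN67kb

Shift to the Maidenhead origin (180°W, 90°S): lon 152.8661, lat 137.0511.
Field (20°×10°, letters A–R): lon ⌊152.8661/20⌋ = 7 → H; lat ⌊137.0511/10⌋ = 13 → N.
Square (2°×1°, digits 0–9): lon ⌊12.8661/2⌋ = 6; lat ⌊7.0511/1⌋ = 7.
Subsquare (5′×2.5′, letters a–x): lon ⌊0.8661/0.0833333⌋ = 10 → k; lat ⌊0.0511/0.0416667⌋ = 1 → b.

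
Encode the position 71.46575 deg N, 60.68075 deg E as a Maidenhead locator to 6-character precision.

MQ01il

Add 180° to longitude and 90° to latitude: 240.6807, 161.4658.
Field: lon ⌊240.6807/20⌋ = 12 → M; lat ⌊161.4658/10⌋ = 16 → Q.
Square: lon ⌊0.6807/2⌋ = 0; lat ⌊1.4658/1⌋ = 1.
Subsquare: lon ⌊0.6807/0.0833333⌋ = 8 → i; lat ⌊0.4658/0.0416667⌋ = 11 → l.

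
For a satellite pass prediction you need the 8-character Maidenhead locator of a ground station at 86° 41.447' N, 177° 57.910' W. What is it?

AR16aq45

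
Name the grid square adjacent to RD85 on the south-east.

RD94

Longitude square 8; +1 → 9.
Latitude square 5; −1 → 4.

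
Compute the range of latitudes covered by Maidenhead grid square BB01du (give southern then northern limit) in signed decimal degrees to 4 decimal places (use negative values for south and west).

Field B=1, B=1: +1·20° lon, +1·10° lat → SW at lon -160°, lat -80°.
Square 0, 1: +0·2° lon, +1·1° lat → SW at lon -160°, lat -79°.
Subsquare d=3, u=20: +3·0.0833333° lon, +20·0.0416667° lat → SW at lon -159.75°, lat -78.1667°.
Cell spans 0.0833333° lon × 0.0416667° lat.
south -78.1667, north -78.1250.

-78.1667, -78.1250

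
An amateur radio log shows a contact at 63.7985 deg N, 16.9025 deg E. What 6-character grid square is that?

Shift to the Maidenhead origin (180°W, 90°S): lon 196.9025, lat 153.7985.
Field: lon ⌊196.9025/20⌋ = 9 → J; lat ⌊153.7985/10⌋ = 15 → P.
Square: lon ⌊16.9025/2⌋ = 8; lat ⌊3.7985/1⌋ = 3.
Subsquare: lon ⌊0.9025/0.0833333⌋ = 10 → k; lat ⌊0.7985/0.0416667⌋ = 19 → t.

JP83kt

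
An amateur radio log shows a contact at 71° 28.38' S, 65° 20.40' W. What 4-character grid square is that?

Offset from 180°W / 90°S: lon 114.66°, lat 18.53°.
Field (20°×10°, letters A–R): 114.66/20 → 5 → F, 18.53/10 → 1 → B; chars FB.
Square (2°×1°, digits 0–9): 14.66/2 → 7, 8.53/1 → 8; chars 78.

FB78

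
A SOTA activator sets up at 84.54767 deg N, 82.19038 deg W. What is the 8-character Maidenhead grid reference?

Offset from 180°W / 90°S: lon 97.80962°, lat 174.54767°.
Field: 97.80962/20 → 4 → E, 174.54767/10 → 17 → R; chars ER.
Square: 17.80962/2 → 8, 4.54767/1 → 4; chars 84.
Subsquare: 1.80962/0.0833333 → 21 → v, 0.54767/0.0416667 → 13 → n; chars vn.
Extended square: 0.05962/0.00833333 → 7, 0.00600/0.00416667 → 1; chars 71.

ER84vn71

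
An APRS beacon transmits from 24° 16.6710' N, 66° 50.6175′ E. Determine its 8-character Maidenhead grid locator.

ML34kg16

Offset from 180°W / 90°S: lon 246.84363°, lat 114.27785°.
Field: lon ⌊246.84363/20⌋ = 12 → M; lat ⌊114.27785/10⌋ = 11 → L.
Square: lon ⌊6.84363/2⌋ = 3; lat ⌊4.27785/1⌋ = 4.
Subsquare: lon ⌊0.84363/0.0833333⌋ = 10 → k; lat ⌊0.27785/0.0416667⌋ = 6 → g.
Extended square: lon ⌊0.01029/0.00833333⌋ = 1; lat ⌊0.02785/0.00416667⌋ = 6.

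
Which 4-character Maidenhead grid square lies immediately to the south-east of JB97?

Longitude square 9; +1 → 10, wraps to 0, carry into field.
Longitude field J = 9; +1 → 10 = K.
Latitude square 7; −1 → 6.

KB06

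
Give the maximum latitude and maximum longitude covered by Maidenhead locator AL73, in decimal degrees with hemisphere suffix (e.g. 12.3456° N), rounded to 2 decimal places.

24.00° N, 164.00° W

Field A=0, L=11: +0·20° lon, +11·10° lat → SW at lon -180°, lat 20°.
Square 7, 3: +7·2° lon, +3·1° lat → SW at lon -166°, lat 23°.
Cell spans 2° lon × 1° lat. NE corner is SW corner plus one full cell.
latitude 24.00° N, longitude 164.00° W.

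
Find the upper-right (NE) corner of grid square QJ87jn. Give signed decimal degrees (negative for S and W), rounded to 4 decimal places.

Field Q=16, J=9: +16·20° lon, +9·10° lat → SW at lon 140°, lat 0°.
Square 8, 7: +8·2° lon, +7·1° lat → SW at lon 156°, lat 7°.
Subsquare j=9, n=13: +9·0.0833333° lon, +13·0.0416667° lat → SW at lon 156.75°, lat 7.54167°.
Cell spans 0.0833333° lon × 0.0416667° lat. NE corner is SW corner plus one full cell.
latitude 7.5833, longitude 156.8333.

7.5833, 156.8333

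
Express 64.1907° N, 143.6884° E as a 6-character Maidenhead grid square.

QP14ue

Shift to the Maidenhead origin (180°W, 90°S): lon 323.6884, lat 154.1907.
Field (20°×10°, letters A–R): 323.6884/20 → 16 → Q, 154.1907/10 → 15 → P; chars QP.
Square (2°×1°, digits 0–9): 3.6884/2 → 1, 4.1907/1 → 4; chars 14.
Subsquare (5′×2.5′, letters a–x): 1.6884/0.0833333 → 20 → u, 0.1907/0.0416667 → 4 → e; chars ue.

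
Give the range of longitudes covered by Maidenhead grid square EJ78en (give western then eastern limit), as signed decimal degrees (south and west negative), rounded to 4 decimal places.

-85.6667, -85.5833

Field E=4, J=9: +4·20° lon, +9·10° lat → SW at lon -100°, lat 0°.
Square 7, 8: +7·2° lon, +8·1° lat → SW at lon -86°, lat 8°.
Subsquare e=4, n=13: +4·0.0833333° lon, +13·0.0416667° lat → SW at lon -85.6667°, lat 8.54167°.
Cell spans 0.0833333° lon × 0.0416667° lat.
west -85.6667, east -85.5833.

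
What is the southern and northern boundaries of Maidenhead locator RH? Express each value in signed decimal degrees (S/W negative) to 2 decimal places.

-20.00, -10.00

Field R=17, H=7: +17·20° lon, +7·10° lat → SW at lon 160°, lat -20°.
Cell spans 20° lon × 10° lat.
south -20.00, north -10.00.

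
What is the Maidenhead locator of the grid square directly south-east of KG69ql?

KG69rk

Longitude subsquare q = 16; +1 → 17 = r.
Latitude subsquare l = 11; −1 → 10 = k.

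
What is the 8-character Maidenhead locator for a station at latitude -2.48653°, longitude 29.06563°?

KI47mm73

Offset from 180°W / 90°S: lon 209.06563°, lat 87.51347°.
Field: lon ⌊209.06563/20⌋ = 10 → K; lat ⌊87.51347/10⌋ = 8 → I.
Square: lon ⌊9.06563/2⌋ = 4; lat ⌊7.51347/1⌋ = 7.
Subsquare: lon ⌊1.06563/0.0833333⌋ = 12 → m; lat ⌊0.51347/0.0416667⌋ = 12 → m.
Extended square: lon ⌊0.06563/0.00833333⌋ = 7; lat ⌊0.01347/0.00416667⌋ = 3.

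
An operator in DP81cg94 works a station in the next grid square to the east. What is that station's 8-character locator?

DP81dg04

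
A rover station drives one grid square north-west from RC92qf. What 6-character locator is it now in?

Longitude subsquare q = 16; −1 → 15 = p.
Latitude subsquare f = 5; +1 → 6 = g.

RC92pg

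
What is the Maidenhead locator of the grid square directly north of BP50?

BP51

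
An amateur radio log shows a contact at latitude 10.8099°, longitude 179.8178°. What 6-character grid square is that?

Shift to the Maidenhead origin (180°W, 90°S): lon 359.8178, lat 100.8099.
Field (20°×10°, letters A–R): lon ⌊359.8178/20⌋ = 17 → R; lat ⌊100.8099/10⌋ = 10 → K.
Square (2°×1°, digits 0–9): lon ⌊19.8178/2⌋ = 9; lat ⌊0.8099/1⌋ = 0.
Subsquare (5′×2.5′, letters a–x): lon ⌊1.8178/0.0833333⌋ = 21 → v; lat ⌊0.8099/0.0416667⌋ = 19 → t.

RK90vt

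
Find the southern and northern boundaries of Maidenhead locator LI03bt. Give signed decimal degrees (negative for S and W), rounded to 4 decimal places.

-6.2083, -6.1667

Field L=11, I=8: +11·20° lon, +8·10° lat → SW at lon 40°, lat -10°.
Square 0, 3: +0·2° lon, +3·1° lat → SW at lon 40°, lat -7°.
Subsquare b=1, t=19: +1·0.0833333° lon, +19·0.0416667° lat → SW at lon 40.0833°, lat -6.20833°.
Cell spans 0.0833333° lon × 0.0416667° lat.
south -6.2083, north -6.1667.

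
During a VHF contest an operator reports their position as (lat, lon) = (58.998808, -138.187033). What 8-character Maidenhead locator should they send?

CO08vx79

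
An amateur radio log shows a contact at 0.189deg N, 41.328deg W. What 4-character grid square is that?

GJ90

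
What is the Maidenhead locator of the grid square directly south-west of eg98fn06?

EG98en95

Longitude extended square 0; −1 → -1, wraps to 9, carry into subsquare.
Longitude subsquare f = 5; −1 → 4 = e.
Latitude extended square 6; −1 → 5.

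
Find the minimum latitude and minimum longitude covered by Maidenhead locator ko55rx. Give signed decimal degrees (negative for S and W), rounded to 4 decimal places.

55.9583, 31.4167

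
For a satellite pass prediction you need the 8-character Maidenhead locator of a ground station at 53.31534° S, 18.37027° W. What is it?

ID06tq54

Shift to the Maidenhead origin (180°W, 90°S): lon 161.62973, lat 36.68466.
Field: 161.62973/20 → 8 → I, 36.68466/10 → 3 → D; chars ID.
Square: 1.62973/2 → 0, 6.68466/1 → 6; chars 06.
Subsquare: 1.62973/0.0833333 → 19 → t, 0.68466/0.0416667 → 16 → q; chars tq.
Extended square: 0.04640/0.00833333 → 5, 0.01799/0.00416667 → 4; chars 54.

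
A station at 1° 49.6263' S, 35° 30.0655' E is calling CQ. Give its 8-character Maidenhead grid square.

KI78se01

Shift to the Maidenhead origin (180°W, 90°S): lon 215.50109, lat 88.17289.
Field: lon ⌊215.50109/20⌋ = 10 → K; lat ⌊88.17289/10⌋ = 8 → I.
Square: lon ⌊15.50109/2⌋ = 7; lat ⌊8.17289/1⌋ = 8.
Subsquare: lon ⌊1.50109/0.0833333⌋ = 18 → s; lat ⌊0.17289/0.0416667⌋ = 4 → e.
Extended square: lon ⌊0.00109/0.00833333⌋ = 0; lat ⌊0.00623/0.00416667⌋ = 1.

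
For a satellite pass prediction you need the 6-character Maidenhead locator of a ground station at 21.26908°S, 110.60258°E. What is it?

OG58hr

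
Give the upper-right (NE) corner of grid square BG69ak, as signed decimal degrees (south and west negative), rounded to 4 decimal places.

Field B=1, G=6: +1·20° lon, +6·10° lat → SW at lon -160°, lat -30°.
Square 6, 9: +6·2° lon, +9·1° lat → SW at lon -148°, lat -21°.
Subsquare a=0, k=10: +0·0.0833333° lon, +10·0.0416667° lat → SW at lon -148°, lat -20.5833°.
Cell spans 0.0833333° lon × 0.0416667° lat. NE corner is SW corner plus one full cell.
latitude -20.5417, longitude -147.9167.

-20.5417, -147.9167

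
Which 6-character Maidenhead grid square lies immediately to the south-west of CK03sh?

CK03rg

Longitude subsquare s = 18; −1 → 17 = r.
Latitude subsquare h = 7; −1 → 6 = g.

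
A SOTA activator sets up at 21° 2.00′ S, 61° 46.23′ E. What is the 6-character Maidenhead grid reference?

Offset from 180°W / 90°S: lon 241.7705°, lat 68.9667°.
Field (20°×10°, letters A–R): lon ⌊241.7705/20⌋ = 12 → M; lat ⌊68.9667/10⌋ = 6 → G.
Square (2°×1°, digits 0–9): lon ⌊1.7705/2⌋ = 0; lat ⌊8.9667/1⌋ = 8.
Subsquare (5′×2.5′, letters a–x): lon ⌊1.7705/0.0833333⌋ = 21 → v; lat ⌊0.9667/0.0416667⌋ = 23 → x.

MG08vx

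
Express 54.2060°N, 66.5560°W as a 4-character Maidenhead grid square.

FO64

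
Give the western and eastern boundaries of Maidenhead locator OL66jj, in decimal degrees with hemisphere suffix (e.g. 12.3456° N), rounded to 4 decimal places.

112.7500° E, 112.8333° E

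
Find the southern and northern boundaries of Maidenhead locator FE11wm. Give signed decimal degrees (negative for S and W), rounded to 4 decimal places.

-48.5000, -48.4583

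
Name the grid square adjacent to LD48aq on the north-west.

Longitude subsquare a = 0; −1 → -1, wraps to 23 = x, carry into square.
Longitude square 4; −1 → 3.
Latitude subsquare q = 16; +1 → 17 = r.

LD38xr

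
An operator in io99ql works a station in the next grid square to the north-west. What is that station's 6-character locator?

IO99pm

Longitude subsquare q = 16; −1 → 15 = p.
Latitude subsquare l = 11; +1 → 12 = m.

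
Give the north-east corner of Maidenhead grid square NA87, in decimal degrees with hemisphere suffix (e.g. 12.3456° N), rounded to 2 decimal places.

Field N=13, A=0: +13·20° lon, +0·10° lat → SW at lon 80°, lat -90°.
Square 8, 7: +8·2° lon, +7·1° lat → SW at lon 96°, lat -83°.
Cell spans 2° lon × 1° lat. NE corner is SW corner plus one full cell.
latitude 82.00° S, longitude 98.00° E.

82.00° S, 98.00° E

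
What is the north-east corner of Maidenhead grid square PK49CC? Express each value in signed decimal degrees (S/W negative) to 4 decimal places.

19.1250, 128.2500

Field P=15, K=10: +15·20° lon, +10·10° lat → SW at lon 120°, lat 10°.
Square 4, 9: +4·2° lon, +9·1° lat → SW at lon 128°, lat 19°.
Subsquare c=2, c=2: +2·0.0833333° lon, +2·0.0416667° lat → SW at lon 128.167°, lat 19.0833°.
Cell spans 0.0833333° lon × 0.0416667° lat. NE corner is SW corner plus one full cell.
latitude 19.1250, longitude 128.2500.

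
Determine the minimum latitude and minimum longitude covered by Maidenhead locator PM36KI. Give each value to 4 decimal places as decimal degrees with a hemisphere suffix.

Field P=15, M=12: +15·20° lon, +12·10° lat → SW at lon 120°, lat 30°.
Square 3, 6: +3·2° lon, +6·1° lat → SW at lon 126°, lat 36°.
Subsquare k=10, i=8: +10·0.0833333° lon, +8·0.0416667° lat → SW at lon 126.833°, lat 36.3333°.
latitude 36.3333° N, longitude 126.8333° E.

36.3333° N, 126.8333° E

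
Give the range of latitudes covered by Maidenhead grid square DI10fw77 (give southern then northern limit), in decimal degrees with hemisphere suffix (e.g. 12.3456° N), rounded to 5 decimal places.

Field D=3, I=8: +3·20° lon, +8·10° lat → SW at lon -120°, lat -10°.
Square 1, 0: +1·2° lon, +0·1° lat → SW at lon -118°, lat -10°.
Subsquare f=5, w=22: +5·0.0833333° lon, +22·0.0416667° lat → SW at lon -117.583°, lat -9.08333°.
Extended square 7, 7: +7·0.00833333° lon, +7·0.00416667° lat → SW at lon -117.525°, lat -9.05417°.
Cell spans 0.00833333° lon × 0.00416667° lat.
south 9.05417° S, north 9.05000° S.

9.05417° S, 9.05000° S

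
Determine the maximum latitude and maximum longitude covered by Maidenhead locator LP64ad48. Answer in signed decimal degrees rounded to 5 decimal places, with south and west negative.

64.16250, 52.04167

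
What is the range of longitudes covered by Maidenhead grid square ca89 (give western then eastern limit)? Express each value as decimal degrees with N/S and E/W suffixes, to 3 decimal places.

Field C=2, A=0: +2·20° lon, +0·10° lat → SW at lon -140°, lat -90°.
Square 8, 9: +8·2° lon, +9·1° lat → SW at lon -124°, lat -81°.
Cell spans 2° lon × 1° lat.
west 124.000° W, east 122.000° W.

124.000° W, 122.000° W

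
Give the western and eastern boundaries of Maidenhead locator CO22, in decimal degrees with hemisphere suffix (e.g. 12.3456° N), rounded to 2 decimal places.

136.00° W, 134.00° W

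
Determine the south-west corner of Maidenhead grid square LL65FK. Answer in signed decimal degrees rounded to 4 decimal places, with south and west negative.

25.4167, 52.4167

Field L=11, L=11: +11·20° lon, +11·10° lat → SW at lon 40°, lat 20°.
Square 6, 5: +6·2° lon, +5·1° lat → SW at lon 52°, lat 25°.
Subsquare f=5, k=10: +5·0.0833333° lon, +10·0.0416667° lat → SW at lon 52.4167°, lat 25.4167°.
latitude 25.4167, longitude 52.4167.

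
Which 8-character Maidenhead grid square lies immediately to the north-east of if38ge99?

IF38hf00

Longitude extended square 9; +1 → 10, wraps to 0, carry into subsquare.
Longitude subsquare g = 6; +1 → 7 = h.
Latitude extended square 9; +1 → 10, wraps to 0, carry into subsquare.
Latitude subsquare e = 4; +1 → 5 = f.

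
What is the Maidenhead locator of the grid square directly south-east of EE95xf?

FE05ae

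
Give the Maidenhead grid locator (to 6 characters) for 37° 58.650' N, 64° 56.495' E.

MM27lx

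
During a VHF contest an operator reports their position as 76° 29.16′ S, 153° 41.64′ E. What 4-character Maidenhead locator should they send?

Offset from 180°W / 90°S: lon 333.69°, lat 13.51°.
Field: 333.69/20 → 16 → Q, 13.51/10 → 1 → B; chars QB.
Square: 13.69/2 → 6, 3.51/1 → 3; chars 63.

QB63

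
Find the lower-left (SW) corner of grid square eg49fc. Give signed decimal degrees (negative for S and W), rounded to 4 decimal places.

-20.9167, -91.5833

Field E=4, G=6: +4·20° lon, +6·10° lat → SW at lon -100°, lat -30°.
Square 4, 9: +4·2° lon, +9·1° lat → SW at lon -92°, lat -21°.
Subsquare f=5, c=2: +5·0.0833333° lon, +2·0.0416667° lat → SW at lon -91.5833°, lat -20.9167°.
latitude -20.9167, longitude -91.5833.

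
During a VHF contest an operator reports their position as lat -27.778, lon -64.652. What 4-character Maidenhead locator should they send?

FG72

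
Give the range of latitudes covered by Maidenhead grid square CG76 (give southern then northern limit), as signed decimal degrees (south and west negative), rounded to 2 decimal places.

Field C=2, G=6: +2·20° lon, +6·10° lat → SW at lon -140°, lat -30°.
Square 7, 6: +7·2° lon, +6·1° lat → SW at lon -126°, lat -24°.
Cell spans 2° lon × 1° lat.
south -24.00, north -23.00.

-24.00, -23.00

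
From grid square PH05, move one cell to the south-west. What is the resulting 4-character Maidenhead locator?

OH94

Longitude square 0; −1 → -1, wraps to 9, carry into field.
Longitude field P = 15; −1 → 14 = O.
Latitude square 5; −1 → 4.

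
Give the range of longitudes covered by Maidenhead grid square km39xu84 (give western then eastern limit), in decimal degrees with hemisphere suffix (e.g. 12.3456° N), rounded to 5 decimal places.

Field K=10, M=12: +10·20° lon, +12·10° lat → SW at lon 20°, lat 30°.
Square 3, 9: +3·2° lon, +9·1° lat → SW at lon 26°, lat 39°.
Subsquare x=23, u=20: +23·0.0833333° lon, +20·0.0416667° lat → SW at lon 27.9167°, lat 39.8333°.
Extended square 8, 4: +8·0.00833333° lon, +4·0.00416667° lat → SW at lon 27.9833°, lat 39.85°.
Cell spans 0.00833333° lon × 0.00416667° lat.
west 27.98333° E, east 27.99167° E.

27.98333° E, 27.99167° E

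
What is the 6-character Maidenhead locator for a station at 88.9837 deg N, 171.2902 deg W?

AR48ix

Offset from 180°W / 90°S: lon 8.7098°, lat 178.9837°.
Field: 8.7098/20 → 0 → A, 178.9837/10 → 17 → R; chars AR.
Square: 8.7098/2 → 4, 8.9837/1 → 8; chars 48.
Subsquare: 0.7098/0.0833333 → 8 → i, 0.9837/0.0416667 → 23 → x; chars ix.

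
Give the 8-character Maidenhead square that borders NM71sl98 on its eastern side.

Longitude extended square 9; +1 → 10, wraps to 0, carry into subsquare.
Longitude subsquare s = 18; +1 → 19 = t.
The latitude characters are unchanged.

NM71tl08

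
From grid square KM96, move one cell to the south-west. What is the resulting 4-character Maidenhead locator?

Longitude square 9; −1 → 8.
Latitude square 6; −1 → 5.

KM85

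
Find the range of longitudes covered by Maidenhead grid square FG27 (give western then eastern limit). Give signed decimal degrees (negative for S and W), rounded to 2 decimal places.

Field F=5, G=6: +5·20° lon, +6·10° lat → SW at lon -80°, lat -30°.
Square 2, 7: +2·2° lon, +7·1° lat → SW at lon -76°, lat -23°.
Cell spans 2° lon × 1° lat.
west -76.00, east -74.00.

-76.00, -74.00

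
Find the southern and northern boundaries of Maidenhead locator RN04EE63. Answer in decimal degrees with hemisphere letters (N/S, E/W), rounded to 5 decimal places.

Field R=17, N=13: +17·20° lon, +13·10° lat → SW at lon 160°, lat 40°.
Square 0, 4: +0·2° lon, +4·1° lat → SW at lon 160°, lat 44°.
Subsquare e=4, e=4: +4·0.0833333° lon, +4·0.0416667° lat → SW at lon 160.333°, lat 44.1667°.
Extended square 6, 3: +6·0.00833333° lon, +3·0.00416667° lat → SW at lon 160.383°, lat 44.1792°.
Cell spans 0.00833333° lon × 0.00416667° lat.
south 44.17917° N, north 44.18333° N.

44.17917° N, 44.18333° N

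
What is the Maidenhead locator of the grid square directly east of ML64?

ML74

Longitude square 6; +1 → 7.
The latitude characters are unchanged.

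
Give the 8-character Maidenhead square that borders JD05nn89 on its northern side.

Latitude extended square 9; +1 → 10, wraps to 0, carry into subsquare.
Latitude subsquare n = 13; +1 → 14 = o.
The longitude characters are unchanged.

JD05no80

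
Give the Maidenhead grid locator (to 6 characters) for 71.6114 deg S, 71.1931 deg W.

Add 180° to longitude and 90° to latitude: 108.8069, 18.3886.
Field (20°×10°, letters A–R): 108.8069/20 → 5 → F, 18.3886/10 → 1 → B; chars FB.
Square (2°×1°, digits 0–9): 8.8069/2 → 4, 8.3886/1 → 8; chars 48.
Subsquare (5′×2.5′, letters a–x): 0.8069/0.0833333 → 9 → j, 0.3886/0.0416667 → 9 → j; chars jj.

FB48jj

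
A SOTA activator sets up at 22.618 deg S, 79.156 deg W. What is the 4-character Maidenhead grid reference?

Offset from 180°W / 90°S: lon 100.84°, lat 67.38°.
Field: 100.84/20 → 5 → F, 67.38/10 → 6 → G; chars FG.
Square: 0.84/2 → 0, 7.38/1 → 7; chars 07.

FG07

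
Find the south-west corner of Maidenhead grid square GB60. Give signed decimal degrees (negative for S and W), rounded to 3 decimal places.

-80.000, -48.000

Field G=6, B=1: +6·20° lon, +1·10° lat → SW at lon -60°, lat -80°.
Square 6, 0: +6·2° lon, +0·1° lat → SW at lon -48°, lat -80°.
latitude -80.000, longitude -48.000.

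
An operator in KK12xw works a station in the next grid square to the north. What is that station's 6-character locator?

KK12xx

Latitude subsquare w = 22; +1 → 23 = x.
The longitude characters are unchanged.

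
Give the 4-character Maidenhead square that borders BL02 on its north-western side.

AL93

Longitude square 0; −1 → -1, wraps to 9, carry into field.
Longitude field B = 1; −1 → 0 = A.
Latitude square 2; +1 → 3.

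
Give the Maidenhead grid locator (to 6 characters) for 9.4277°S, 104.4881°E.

Shift to the Maidenhead origin (180°W, 90°S): lon 284.4881, lat 80.5723.
Field: 284.4881/20 → 14 → O, 80.5723/10 → 8 → I; chars OI.
Square: 4.4881/2 → 2, 0.5723/1 → 0; chars 20.
Subsquare: 0.4881/0.0833333 → 5 → f, 0.5723/0.0416667 → 13 → n; chars fn.

OI20fn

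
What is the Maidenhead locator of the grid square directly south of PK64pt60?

PK64ps69

Latitude extended square 0; −1 → -1, wraps to 9, carry into subsquare.
Latitude subsquare t = 19; −1 → 18 = s.
The longitude characters are unchanged.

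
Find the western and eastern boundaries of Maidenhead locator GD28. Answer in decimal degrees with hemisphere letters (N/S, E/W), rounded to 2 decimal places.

56.00° W, 54.00° W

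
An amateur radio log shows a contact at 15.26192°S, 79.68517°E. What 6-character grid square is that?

MH94ur

Shift to the Maidenhead origin (180°W, 90°S): lon 259.6852, lat 74.7381.
Field: lon ⌊259.6852/20⌋ = 12 → M; lat ⌊74.7381/10⌋ = 7 → H.
Square: lon ⌊19.6852/2⌋ = 9; lat ⌊4.7381/1⌋ = 4.
Subsquare: lon ⌊1.6852/0.0833333⌋ = 20 → u; lat ⌊0.7381/0.0416667⌋ = 17 → r.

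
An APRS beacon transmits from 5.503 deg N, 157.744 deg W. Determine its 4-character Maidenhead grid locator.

Add 180° to longitude and 90° to latitude: 22.26, 95.50.
Field: lon ⌊22.26/20⌋ = 1 → B; lat ⌊95.50/10⌋ = 9 → J.
Square: lon ⌊2.26/2⌋ = 1; lat ⌊5.50/1⌋ = 5.

BJ15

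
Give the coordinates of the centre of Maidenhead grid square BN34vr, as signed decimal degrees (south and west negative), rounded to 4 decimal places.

Field B=1, N=13: +1·20° lon, +13·10° lat → SW at lon -160°, lat 40°.
Square 3, 4: +3·2° lon, +4·1° lat → SW at lon -154°, lat 44°.
Subsquare v=21, r=17: +21·0.0833333° lon, +17·0.0416667° lat → SW at lon -152.25°, lat 44.7083°.
Cell spans 0.0833333° lon × 0.0416667° lat. Centre is SW corner plus half of each.
latitude 44.7292, longitude -152.2083.

44.7292, -152.2083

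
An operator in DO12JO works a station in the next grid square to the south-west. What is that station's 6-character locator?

DO12in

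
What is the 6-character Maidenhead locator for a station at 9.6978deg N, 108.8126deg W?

Shift to the Maidenhead origin (180°W, 90°S): lon 71.1874, lat 99.6978.
Field (20°×10°, letters A–R): 71.1874/20 → 3 → D, 99.6978/10 → 9 → J; chars DJ.
Square (2°×1°, digits 0–9): 11.1874/2 → 5, 9.6978/1 → 9; chars 59.
Subsquare (5′×2.5′, letters a–x): 1.1874/0.0833333 → 14 → o, 0.6978/0.0416667 → 16 → q; chars oq.

DJ59oq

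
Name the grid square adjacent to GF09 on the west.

FF99

Longitude square 0; −1 → -1, wraps to 9, carry into field.
Longitude field G = 6; −1 → 5 = F.
The latitude characters are unchanged.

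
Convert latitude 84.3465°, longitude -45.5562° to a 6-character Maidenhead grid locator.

GR74fi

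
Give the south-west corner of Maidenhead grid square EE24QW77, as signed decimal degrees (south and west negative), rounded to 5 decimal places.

Field E=4, E=4: +4·20° lon, +4·10° lat → SW at lon -100°, lat -50°.
Square 2, 4: +2·2° lon, +4·1° lat → SW at lon -96°, lat -46°.
Subsquare q=16, w=22: +16·0.0833333° lon, +22·0.0416667° lat → SW at lon -94.6667°, lat -45.0833°.
Extended square 7, 7: +7·0.00833333° lon, +7·0.00416667° lat → SW at lon -94.6083°, lat -45.0542°.
latitude -45.05417, longitude -94.60833.

-45.05417, -94.60833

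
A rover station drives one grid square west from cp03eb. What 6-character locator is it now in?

Longitude subsquare e = 4; −1 → 3 = d.
The latitude characters are unchanged.

CP03db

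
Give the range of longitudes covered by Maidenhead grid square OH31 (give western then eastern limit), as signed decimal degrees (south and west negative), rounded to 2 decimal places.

106.00, 108.00

Field O=14, H=7: +14·20° lon, +7·10° lat → SW at lon 100°, lat -20°.
Square 3, 1: +3·2° lon, +1·1° lat → SW at lon 106°, lat -19°.
Cell spans 2° lon × 1° lat.
west 106.00, east 108.00.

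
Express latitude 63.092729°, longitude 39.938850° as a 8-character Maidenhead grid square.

KP93xc22

Add 180° to longitude and 90° to latitude: 219.93885, 153.09273.
Field: 219.93885/20 → 10 → K, 153.09273/10 → 15 → P; chars KP.
Square: 19.93885/2 → 9, 3.09273/1 → 3; chars 93.
Subsquare: 1.93885/0.0833333 → 23 → x, 0.09273/0.0416667 → 2 → c; chars xc.
Extended square: 0.02218/0.00833333 → 2, 0.00940/0.00416667 → 2; chars 22.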